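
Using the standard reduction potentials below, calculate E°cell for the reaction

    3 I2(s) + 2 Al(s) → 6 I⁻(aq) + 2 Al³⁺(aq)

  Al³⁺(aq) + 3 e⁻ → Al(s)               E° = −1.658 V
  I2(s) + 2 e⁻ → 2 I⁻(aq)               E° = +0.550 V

+2.208 V

I2(s) gains electrons, so the I₂/I⁻ couple is the cathode; the Al³⁺/Al couple is the anode.
E°cell = E°(cathode) − E°(anode) = +0.550 − (−1.658) = +2.208 V.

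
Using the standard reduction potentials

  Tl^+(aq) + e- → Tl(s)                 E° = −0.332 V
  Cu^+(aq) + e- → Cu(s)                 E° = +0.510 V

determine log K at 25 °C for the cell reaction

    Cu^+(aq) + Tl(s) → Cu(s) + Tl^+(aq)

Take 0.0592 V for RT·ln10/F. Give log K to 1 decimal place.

log K = 14.2

The Cu⁺/Cu couple is reduced (cathode); E°cell = +0.510 − (−0.332) = +0.842 V with n = 1.
At equilibrium E = 0, so log K = nE°cell / 0.0592 = (1)(+0.842) / 0.0592 = 14.2.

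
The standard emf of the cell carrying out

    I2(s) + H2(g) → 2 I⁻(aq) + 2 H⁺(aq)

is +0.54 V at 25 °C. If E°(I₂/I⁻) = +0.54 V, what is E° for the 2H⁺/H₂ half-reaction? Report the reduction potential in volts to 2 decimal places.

In the reaction as written the I₂/I⁻ couple is reduced (cathode) and 2H⁺/H₂ is oxidized (anode), so E°cell = E°(I₂/I⁻) − E°(2H⁺/H₂).
E°(2H⁺/H₂) = E°(cathode) − E°cell = +0.54 − (+0.54) = +0.00 V.

+0.00 V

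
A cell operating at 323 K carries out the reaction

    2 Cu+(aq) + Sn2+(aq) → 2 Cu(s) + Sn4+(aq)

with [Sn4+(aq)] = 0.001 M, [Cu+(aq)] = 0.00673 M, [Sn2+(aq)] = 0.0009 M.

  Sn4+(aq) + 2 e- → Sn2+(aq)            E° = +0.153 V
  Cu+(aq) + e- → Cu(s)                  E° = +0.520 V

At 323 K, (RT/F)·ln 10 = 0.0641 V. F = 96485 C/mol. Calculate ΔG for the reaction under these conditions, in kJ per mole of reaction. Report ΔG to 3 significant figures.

−43.7 kJ/mol

E°cell = +0.520 − (+0.153) = +0.367 V; the balanced reaction transfers n = 2 electrons.
The reaction quotient is [Sn4+(aq)] / ([Cu+(aq)]^2·[Sn2+(aq)]) = 2.45×10^4; by Nernst, E = +0.367 − (0.0641/2)(4.390) = +0.2263 V.
Then ΔG = −nFE = −2 × 96485 × +0.2263 J/mol = −43.7 kJ/mol.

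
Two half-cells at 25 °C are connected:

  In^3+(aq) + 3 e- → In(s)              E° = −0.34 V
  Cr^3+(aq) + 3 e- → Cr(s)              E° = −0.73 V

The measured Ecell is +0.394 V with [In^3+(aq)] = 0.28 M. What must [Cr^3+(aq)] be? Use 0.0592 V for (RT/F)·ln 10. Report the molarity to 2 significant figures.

In³⁺/In is the cathode (higher E°); E°cell = −0.34 − (−0.73) = +0.39 V with n = 3.
Since E = E° − (0.0592/n)·log Q, log Q = n(E° − E)/0.0592 = −0.203.
Balancing electrons gives In^3+(aq) + Cr(s) → In(s) + Cr^3+(aq); thus Q = [Cr^3+(aq)] / [In^3+(aq)].
Substituting the known concentrations and solving, log [Cr^3+(aq)] = −0.756 and [Cr^3+(aq)] = 0.18 M.

0.18 M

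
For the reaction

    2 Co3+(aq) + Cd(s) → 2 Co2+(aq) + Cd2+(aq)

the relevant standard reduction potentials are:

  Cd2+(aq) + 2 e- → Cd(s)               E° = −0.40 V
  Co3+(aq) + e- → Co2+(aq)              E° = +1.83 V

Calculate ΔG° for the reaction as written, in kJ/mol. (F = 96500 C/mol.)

In the reaction as written Co3+(aq) is reduced, so the Co³⁺/Co²⁺ couple is the cathode and Cd²⁺/Cd is the anode.
E°cell = +1.83 − (−0.40) = +2.23 V; balancing electrons gives n = 2.
ΔG° = −nFE°cell = −(2)(96500)(+2.23) J/mol = −430 kJ/mol.

−430 kJ/mol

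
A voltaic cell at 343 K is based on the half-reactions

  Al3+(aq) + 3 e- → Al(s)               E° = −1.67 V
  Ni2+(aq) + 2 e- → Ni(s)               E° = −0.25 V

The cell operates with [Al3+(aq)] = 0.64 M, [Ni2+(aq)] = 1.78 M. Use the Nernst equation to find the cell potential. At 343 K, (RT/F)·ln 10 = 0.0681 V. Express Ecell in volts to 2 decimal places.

The Ni²⁺/Ni couple has the more positive E°, so it is the cathode; Al³⁺/Al is the anode.
E°cell = E°cat − E°an = −0.25 − (−1.67) = +1.42 V; n = 6.
Balancing gives 3 Ni2+(aq) + 2 Al(s) → 3 Ni(s) + 2 Al3+(aq); hence Q = [Al3+(aq)]^2 / [Ni2+(aq)]^3 = 0.0726 (log Q = −1.139).
By the Nernst equation, E = +1.42 − (0.0681/6)·(−1.139) = +1.43 V.

+1.43 V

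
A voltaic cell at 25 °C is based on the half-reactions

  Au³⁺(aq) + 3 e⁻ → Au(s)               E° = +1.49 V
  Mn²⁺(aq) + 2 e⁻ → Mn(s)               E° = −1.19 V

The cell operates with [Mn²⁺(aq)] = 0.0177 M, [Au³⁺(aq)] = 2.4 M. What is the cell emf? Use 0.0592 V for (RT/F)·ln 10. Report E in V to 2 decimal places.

+2.74 V

The Au³⁺/Au couple has the more positive E°, so it is the cathode; Mn²⁺/Mn is the anode.
E°cell = +1.49 − (−1.19) = +2.68 V, with n = 6 electrons transferred.
For the overall reaction 2 Au³⁺(aq) + 3 Mn(s) → 2 Au(s) + 3 Mn²⁺(aq), Q = [Mn²⁺(aq)]^3 / [Au³⁺(aq)]^2 = 9.63×10^−7, giving log Q = −6.017.
Applying E = E° − (RT ln10/nF)·log Q gives +2.68 − (0.0592/6)(−6.017) = +2.74 V.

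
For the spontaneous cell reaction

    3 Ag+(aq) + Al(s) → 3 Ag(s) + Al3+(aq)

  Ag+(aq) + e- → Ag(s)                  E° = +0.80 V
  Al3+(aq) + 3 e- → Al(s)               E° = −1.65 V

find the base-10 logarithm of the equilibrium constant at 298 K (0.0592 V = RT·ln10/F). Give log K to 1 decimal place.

log K = 124.2

The Ag⁺/Ag couple is reduced (cathode); E°cell = +0.80 − (−1.65) = +2.45 V with n = 3.
At equilibrium E = 0, so log K = nE°cell / 0.0592 = (3)(+2.45) / 0.0592 = 124.2.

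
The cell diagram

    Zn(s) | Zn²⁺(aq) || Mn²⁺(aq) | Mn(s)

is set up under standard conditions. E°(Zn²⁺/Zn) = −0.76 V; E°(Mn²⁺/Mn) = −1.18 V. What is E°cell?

−0.42 V

By convention the left-hand electrode in cell notation is the anode (oxidation) and the right-hand electrode is the cathode (reduction).
E°cell = E°(right) − E°(left) = −1.18 − (−0.76) = −0.42 V.
The negative sign shows that, as written, the cell would require an external voltage to drive the reaction.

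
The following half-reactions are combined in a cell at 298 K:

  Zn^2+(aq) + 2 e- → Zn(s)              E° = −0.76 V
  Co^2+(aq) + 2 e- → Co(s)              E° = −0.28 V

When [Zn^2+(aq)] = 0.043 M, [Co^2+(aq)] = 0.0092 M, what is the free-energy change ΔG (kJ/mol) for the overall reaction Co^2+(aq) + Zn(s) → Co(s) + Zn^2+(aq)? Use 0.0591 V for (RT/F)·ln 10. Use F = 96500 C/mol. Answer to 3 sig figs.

−88.8 kJ/mol

With Co²⁺/Co reduced at the cathode, E°cell = −0.28 − (−0.76) = +0.48 V and n = 2.
Q = [Zn^2+(aq)] / [Co^2+(aq)] = 4.67, so log Q = 0.670 and E = +0.48 − (0.0591/2)(0.670) = +0.4602 V.
Finally ΔG = −nFE = −(2)(96500 C/mol)(+0.4602 V) = −88.8 kJ/mol.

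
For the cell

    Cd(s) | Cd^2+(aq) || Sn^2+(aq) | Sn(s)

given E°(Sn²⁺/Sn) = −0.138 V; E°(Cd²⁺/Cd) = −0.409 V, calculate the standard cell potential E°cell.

+0.271 V

By convention the left-hand electrode in cell notation is the anode (oxidation) and the right-hand electrode is the cathode (reduction).
E°cell = E°(right) − E°(left) = −0.138 − (−0.409) = +0.271 V.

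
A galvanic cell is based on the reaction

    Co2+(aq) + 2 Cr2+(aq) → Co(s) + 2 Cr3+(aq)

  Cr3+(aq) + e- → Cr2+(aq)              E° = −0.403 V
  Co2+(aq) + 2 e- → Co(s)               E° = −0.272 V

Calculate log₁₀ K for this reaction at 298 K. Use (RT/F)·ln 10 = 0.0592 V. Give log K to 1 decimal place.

The Co²⁺/Co couple is reduced (cathode); E°cell = −0.272 − (−0.403) = +0.131 V with n = 2.
At equilibrium E = 0, so log K = nE°cell / 0.0592 = (2)(+0.131) / 0.0592 = 4.4.

log K = 4.4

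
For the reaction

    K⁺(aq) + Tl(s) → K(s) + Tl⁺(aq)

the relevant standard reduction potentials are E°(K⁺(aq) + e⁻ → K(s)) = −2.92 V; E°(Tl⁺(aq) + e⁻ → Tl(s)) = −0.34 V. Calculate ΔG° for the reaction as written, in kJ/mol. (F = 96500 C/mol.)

+249 kJ/mol

In the reaction as written K⁺(aq) is reduced, so the K⁺/K couple is the cathode and Tl⁺/Tl is the anode.
E°cell = −2.92 − (−0.34) = −2.58 V; balancing electrons gives n = 1.
ΔG° = −nFE°cell = −(1)(96500)(−2.58) J/mol = +249 kJ/mol.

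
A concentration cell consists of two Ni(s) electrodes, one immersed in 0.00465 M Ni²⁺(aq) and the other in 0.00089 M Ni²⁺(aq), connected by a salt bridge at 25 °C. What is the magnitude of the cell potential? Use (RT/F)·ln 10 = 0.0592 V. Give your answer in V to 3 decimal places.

For a concentration cell E°cell = 0, since both electrodes use the same couple.
The compartment with the higher Ni²⁺(aq) concentration (0.00465 M) acts as the cathode; ions are reduced there and produced at the dilute (0.00089 M) anode.
With n = 2, Ecell = −(0.0592/2)·log([dilute]/[conc]) = −(0.0592/2)·log(0.00089/0.00465) = +0.021 V.

0.021 V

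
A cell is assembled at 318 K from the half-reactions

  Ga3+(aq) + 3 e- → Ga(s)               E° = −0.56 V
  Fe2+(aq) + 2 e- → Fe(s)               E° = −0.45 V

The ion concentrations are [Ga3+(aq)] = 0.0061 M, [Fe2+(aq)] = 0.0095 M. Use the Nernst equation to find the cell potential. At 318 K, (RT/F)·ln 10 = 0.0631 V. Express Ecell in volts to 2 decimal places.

+0.09 V

Fe²⁺/Fe is reduced (cathode, E° = −0.45 V) and Ga³⁺/Ga is oxidized (anode).
E°cell = E°cat − E°an = −0.45 − (−0.56) = +0.11 V; n = 6.
Balancing gives 3 Fe2+(aq) + 2 Ga(s) → 3 Fe(s) + 2 Ga3+(aq); hence Q = [Ga3+(aq)]^2 / [Fe2+(aq)]^3 = 43.4 (log Q = 1.637).
By the Nernst equation, E = +0.11 − (0.0631/6)·(1.637) = +0.09 V.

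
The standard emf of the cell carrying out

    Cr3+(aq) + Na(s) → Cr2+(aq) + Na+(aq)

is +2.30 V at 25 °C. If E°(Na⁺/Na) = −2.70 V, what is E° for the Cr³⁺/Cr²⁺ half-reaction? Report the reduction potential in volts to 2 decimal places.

−0.40 V

In the reaction as written the Cr³⁺/Cr²⁺ couple is reduced (cathode) and Na⁺/Na is oxidized (anode), so E°cell = E°(Cr³⁺/Cr²⁺) − E°(Na⁺/Na).
E°(Cr³⁺/Cr²⁺) = E°cell + E°(anode) = +2.30 + (−2.70) = −0.40 V.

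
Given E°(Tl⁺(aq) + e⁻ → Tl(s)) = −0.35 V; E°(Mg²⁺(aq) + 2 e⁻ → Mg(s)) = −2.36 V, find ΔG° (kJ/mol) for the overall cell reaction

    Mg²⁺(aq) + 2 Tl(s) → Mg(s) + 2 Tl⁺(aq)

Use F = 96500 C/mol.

In the reaction as written Mg²⁺(aq) is reduced, so the Mg²⁺/Mg couple is the cathode and Tl⁺/Tl is the anode.
E°cell = −2.36 − (−0.35) = −2.01 V; balancing electrons gives n = 2.
ΔG° = −nFE°cell = −(2)(96500)(−2.01) J/mol = +388 kJ/mol.

+388 kJ/mol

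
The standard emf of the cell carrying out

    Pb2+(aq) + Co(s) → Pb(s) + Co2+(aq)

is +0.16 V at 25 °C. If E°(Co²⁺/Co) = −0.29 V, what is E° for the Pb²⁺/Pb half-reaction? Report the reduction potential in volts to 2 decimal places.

−0.13 V

In the reaction as written the Pb²⁺/Pb couple is reduced (cathode) and Co²⁺/Co is oxidized (anode), so E°cell = E°(Pb²⁺/Pb) − E°(Co²⁺/Co).
E°(Pb²⁺/Pb) = E°cell + E°(anode) = +0.16 + (−0.29) = −0.13 V.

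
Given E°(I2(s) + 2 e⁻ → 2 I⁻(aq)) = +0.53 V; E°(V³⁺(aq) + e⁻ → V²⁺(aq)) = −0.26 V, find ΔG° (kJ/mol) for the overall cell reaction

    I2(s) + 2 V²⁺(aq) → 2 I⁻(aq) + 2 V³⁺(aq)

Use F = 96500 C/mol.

−152 kJ/mol

In the reaction as written I2(s) is reduced, so the I₂/I⁻ couple is the cathode and V³⁺/V²⁺ is the anode.
E°cell = +0.53 − (−0.26) = +0.79 V; balancing electrons gives n = 2.
ΔG° = −nFE°cell = −(2)(96500)(+0.79) J/mol = −152 kJ/mol.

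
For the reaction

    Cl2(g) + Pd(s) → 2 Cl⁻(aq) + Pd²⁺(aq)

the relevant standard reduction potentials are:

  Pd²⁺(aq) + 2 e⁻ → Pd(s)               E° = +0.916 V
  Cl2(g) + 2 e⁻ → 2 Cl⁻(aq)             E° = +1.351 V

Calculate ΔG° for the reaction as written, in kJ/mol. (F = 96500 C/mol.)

−84.0 kJ/mol

In the reaction as written Cl2(g) is reduced, so the Cl₂/Cl⁻ couple is the cathode and Pd²⁺/Pd is the anode.
E°cell = +1.351 − (+0.916) = +0.435 V; balancing electrons gives n = 2.
ΔG° = −nFE°cell = −(2)(96500)(+0.435) J/mol = −84.0 kJ/mol.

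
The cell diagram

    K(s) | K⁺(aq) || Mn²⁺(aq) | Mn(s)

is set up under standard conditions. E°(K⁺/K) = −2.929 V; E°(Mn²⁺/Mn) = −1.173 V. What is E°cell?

+1.756 V

By convention the left-hand electrode in cell notation is the anode (oxidation) and the right-hand electrode is the cathode (reduction).
E°cell = E°(right) − E°(left) = −1.173 − (−2.929) = +1.756 V.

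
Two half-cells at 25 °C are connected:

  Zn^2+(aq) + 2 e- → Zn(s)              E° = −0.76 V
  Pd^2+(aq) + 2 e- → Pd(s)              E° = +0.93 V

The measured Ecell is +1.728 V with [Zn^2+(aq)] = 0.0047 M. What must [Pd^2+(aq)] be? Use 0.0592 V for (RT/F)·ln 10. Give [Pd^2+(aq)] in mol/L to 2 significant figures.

Pd²⁺/Pd is the cathode (higher E°); E°cell = +0.93 − (−0.76) = +1.69 V with n = 2.
Since E = E° − (0.0592/n)·log Q, log Q = n(E° − E)/0.0592 = −1.284.
The balanced reaction is Pd^2+(aq) + Zn(s) → Pd(s) + Zn^2+(aq), so Q = [Zn^2+(aq)] / [Pd^2+(aq)].
Substituting the known concentrations and solving, log [Pd^2+(aq)] = −1.044 and [Pd^2+(aq)] = 0.090 M.

0.090 M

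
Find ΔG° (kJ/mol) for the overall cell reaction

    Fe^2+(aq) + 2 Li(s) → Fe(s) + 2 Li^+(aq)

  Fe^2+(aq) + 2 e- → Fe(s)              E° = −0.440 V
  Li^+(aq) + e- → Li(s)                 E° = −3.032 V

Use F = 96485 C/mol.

In the reaction as written Fe^2+(aq) is reduced, so the Fe²⁺/Fe couple is the cathode and Li⁺/Li is the anode.
E°cell = −0.440 − (−3.032) = +2.592 V; balancing electrons gives n = 2.
ΔG° = −nFE°cell = −(2)(96485)(+2.592) J/mol = −500 kJ/mol.

−500 kJ/mol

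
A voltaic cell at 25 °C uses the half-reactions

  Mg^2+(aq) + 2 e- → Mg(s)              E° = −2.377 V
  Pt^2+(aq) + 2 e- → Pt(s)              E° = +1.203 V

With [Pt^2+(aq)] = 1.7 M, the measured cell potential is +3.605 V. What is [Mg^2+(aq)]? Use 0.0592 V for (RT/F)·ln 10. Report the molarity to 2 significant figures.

0.24 M

Pt²⁺/Pt is the cathode (higher E°); E°cell = +1.203 − (−2.377) = +3.580 V with n = 2.
Since E = E° − (0.0592/n)·log Q, log Q = n(E° − E)/0.0592 = −0.845.
The balanced reaction is Pt^2+(aq) + Mg(s) → Pt(s) + Mg^2+(aq), so Q = [Mg^2+(aq)] / [Pt^2+(aq)].
Isolating [Mg^2+(aq)] in Q = 10^{−0.845} yields log [Mg^2+(aq)] = −0.615, i.e. 0.24 M.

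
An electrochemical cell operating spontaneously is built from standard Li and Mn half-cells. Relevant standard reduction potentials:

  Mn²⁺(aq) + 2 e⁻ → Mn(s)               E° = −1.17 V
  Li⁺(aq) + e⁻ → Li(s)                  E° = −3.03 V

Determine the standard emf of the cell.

+1.86 V

Of the two couples in this cell, the one with the more positive reduction potential is reduced at the cathode: here that is Mn²⁺/Mn (−1.17 V); Li⁺/Li (−3.03 V) is the anode.
E°cell = E°(cathode) − E°(anode) = −1.17 − (−3.03) = +1.86 V.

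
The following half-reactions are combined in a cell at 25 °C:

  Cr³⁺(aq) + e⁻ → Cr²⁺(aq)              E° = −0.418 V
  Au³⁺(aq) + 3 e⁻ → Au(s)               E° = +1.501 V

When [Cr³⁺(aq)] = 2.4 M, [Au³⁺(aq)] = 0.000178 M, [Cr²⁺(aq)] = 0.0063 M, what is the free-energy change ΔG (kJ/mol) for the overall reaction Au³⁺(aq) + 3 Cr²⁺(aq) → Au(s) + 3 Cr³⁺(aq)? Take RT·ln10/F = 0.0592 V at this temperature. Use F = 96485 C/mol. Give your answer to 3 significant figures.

−490 kJ/mol

The standard cell potential is +1.501 − (−0.418) = +1.919 V, with n = 3 electrons in the balanced equation.
Here Q = [Cr³⁺(aq)]^3 / ([Au³⁺(aq)]·[Cr²⁺(aq)]^3) = 3.11×10^11 (log Q = 11.492), giving E = +1.919 − (0.0592/3)·(11.492) = +1.6922 V.
Then ΔG = −nFE = −3 × 96485 × +1.6922 J/mol = −490 kJ/mol.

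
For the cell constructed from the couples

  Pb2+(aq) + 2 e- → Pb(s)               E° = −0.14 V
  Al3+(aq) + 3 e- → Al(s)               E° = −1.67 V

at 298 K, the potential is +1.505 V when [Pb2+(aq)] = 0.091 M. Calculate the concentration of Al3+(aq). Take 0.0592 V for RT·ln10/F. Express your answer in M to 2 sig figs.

With Pb²⁺/Pb at the cathode and Al³⁺/Al at the anode, E°cell = −0.14 − (−1.67) = +1.53 V (n = 6).
Since E = E° − (0.0592/n)·log Q, log Q = n(E° − E)/0.0592 = 2.534.
Balancing electrons gives 3 Pb2+(aq) + 2 Al(s) → 3 Pb(s) + 2 Al3+(aq); thus Q = [Al3+(aq)]^2 / [Pb2+(aq)]^3.
Isolating [Al3+(aq)] in Q = 10^{2.534} yields log [Al3+(aq)] = −0.294, i.e. 0.51 M.

0.51 M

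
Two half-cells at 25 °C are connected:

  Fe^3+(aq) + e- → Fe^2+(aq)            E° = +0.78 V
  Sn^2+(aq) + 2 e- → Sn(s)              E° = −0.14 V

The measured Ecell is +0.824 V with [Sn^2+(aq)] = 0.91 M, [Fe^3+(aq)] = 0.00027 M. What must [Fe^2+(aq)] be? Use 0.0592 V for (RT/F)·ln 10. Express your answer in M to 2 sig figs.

Fe³⁺/Fe²⁺ is the cathode (higher E°); E°cell = +0.78 − (−0.14) = +0.92 V with n = 2.
From the Nernst equation, log Q = n(E° − E)/0.0592 = 2·(+0.92 − (+0.824))/0.0592 = 3.243.
For 2 Fe^3+(aq) + Sn(s) → 2 Fe^2+(aq) + Sn^2+(aq), the reaction quotient is Q = ([Fe^2+(aq)]^2·[Sn^2+(aq)]) / [Fe^3+(aq)]^2.
Solving for the unknown gives log [Fe^2+(aq)] = −1.927, so [Fe^2+(aq)] ≈ 0.012 M.

0.012 M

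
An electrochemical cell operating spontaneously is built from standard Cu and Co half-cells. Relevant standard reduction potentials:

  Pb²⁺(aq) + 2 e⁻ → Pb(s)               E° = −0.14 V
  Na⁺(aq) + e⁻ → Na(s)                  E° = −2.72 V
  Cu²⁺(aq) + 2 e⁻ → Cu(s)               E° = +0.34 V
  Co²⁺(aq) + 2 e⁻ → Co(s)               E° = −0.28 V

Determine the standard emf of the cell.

+0.62 V

The Cu²⁺/Cu couple has the higher E°, so Cu ion is reduced (cathode) and Co is oxidized (anode).
E°cell = E°(cathode) − E°(anode) = +0.34 − (−0.28) = +0.62 V.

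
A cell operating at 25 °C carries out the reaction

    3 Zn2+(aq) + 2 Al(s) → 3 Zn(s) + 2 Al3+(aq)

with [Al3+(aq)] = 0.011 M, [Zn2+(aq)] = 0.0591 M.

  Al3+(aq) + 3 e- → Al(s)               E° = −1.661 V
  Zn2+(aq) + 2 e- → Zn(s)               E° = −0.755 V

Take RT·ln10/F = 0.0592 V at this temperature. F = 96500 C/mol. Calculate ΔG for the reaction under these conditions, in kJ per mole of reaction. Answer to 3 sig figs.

−526 kJ/mol

The standard cell potential is −0.755 − (−1.661) = +0.906 V, with n = 6 electrons in the balanced equation.
The reaction quotient is [Al3+(aq)]^2 / [Zn2+(aq)]^3 = 0.586; by Nernst, E = +0.906 − (0.0592/6)(−0.232) = +0.9083 V.
Finally ΔG = −nFE = −(6)(96500 C/mol)(+0.9083 V) = −526 kJ/mol.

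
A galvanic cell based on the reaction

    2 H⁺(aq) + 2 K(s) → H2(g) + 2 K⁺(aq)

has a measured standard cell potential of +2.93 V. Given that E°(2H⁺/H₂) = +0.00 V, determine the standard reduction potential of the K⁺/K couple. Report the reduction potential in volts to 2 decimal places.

In the reaction as written the 2H⁺/H₂ couple is reduced (cathode) and K⁺/K is oxidized (anode), so E°cell = E°(2H⁺/H₂) − E°(K⁺/K).
E°(K⁺/K) = E°(cathode) − E°cell = +0.00 − (+2.93) = −2.93 V.

−2.93 V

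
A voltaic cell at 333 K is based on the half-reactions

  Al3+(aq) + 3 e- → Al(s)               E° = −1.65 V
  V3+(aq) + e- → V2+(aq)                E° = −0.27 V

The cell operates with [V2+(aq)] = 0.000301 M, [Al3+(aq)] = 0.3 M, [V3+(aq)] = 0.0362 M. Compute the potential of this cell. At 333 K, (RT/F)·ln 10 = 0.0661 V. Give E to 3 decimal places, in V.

+1.529 V

V³⁺/V²⁺ is reduced (cathode, E° = −0.27 V) and Al³⁺/Al is oxidized (anode).
E°cell = E°cat − E°an = −0.27 − (−1.65) = +1.38 V; n = 3.
For the overall reaction 3 V3+(aq) + Al(s) → 3 V2+(aq) + Al3+(aq), Q = ([V2+(aq)]^3·[Al3+(aq)]) / [V3+(aq)]^3 = 1.72×10^−7, giving log Q = −6.763.
Applying E = E° − (RT ln10/nF)·log Q gives +1.38 − (0.0661/3)(−6.763) = +1.529 V.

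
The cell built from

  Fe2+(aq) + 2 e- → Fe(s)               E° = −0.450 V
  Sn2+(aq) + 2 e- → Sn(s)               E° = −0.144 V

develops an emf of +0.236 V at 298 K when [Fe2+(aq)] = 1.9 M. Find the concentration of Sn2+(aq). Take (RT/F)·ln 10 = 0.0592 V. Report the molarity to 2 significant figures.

0.0082 M

With Sn²⁺/Sn at the cathode and Fe²⁺/Fe at the anode, E°cell = −0.144 − (−0.450) = +0.306 V (n = 2).
Rearranging E = E° − (0.0592/n)·log Q gives log Q = 2(+0.306 − (+0.236))/0.0592 = 2.365.
For Sn2+(aq) + Fe(s) → Sn(s) + Fe2+(aq), the reaction quotient is Q = [Fe2+(aq)] / [Sn2+(aq)].
Substituting the known concentrations and solving, log [Sn2+(aq)] = −2.086 and [Sn2+(aq)] = 0.0082 M.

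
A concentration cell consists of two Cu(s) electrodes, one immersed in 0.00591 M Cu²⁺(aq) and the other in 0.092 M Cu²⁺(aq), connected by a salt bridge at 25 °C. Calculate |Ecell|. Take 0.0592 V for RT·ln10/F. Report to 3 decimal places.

For a concentration cell E°cell = 0, since both electrodes use the same couple.
The compartment with the higher Cu²⁺(aq) concentration (0.092 M) acts as the cathode; ions are reduced there and produced at the dilute (0.00591 M) anode.
With n = 2, Ecell = −(0.0592/2)·log([dilute]/[conc]) = −(0.0592/2)·log(0.00591/0.092) = +0.035 V.

0.035 V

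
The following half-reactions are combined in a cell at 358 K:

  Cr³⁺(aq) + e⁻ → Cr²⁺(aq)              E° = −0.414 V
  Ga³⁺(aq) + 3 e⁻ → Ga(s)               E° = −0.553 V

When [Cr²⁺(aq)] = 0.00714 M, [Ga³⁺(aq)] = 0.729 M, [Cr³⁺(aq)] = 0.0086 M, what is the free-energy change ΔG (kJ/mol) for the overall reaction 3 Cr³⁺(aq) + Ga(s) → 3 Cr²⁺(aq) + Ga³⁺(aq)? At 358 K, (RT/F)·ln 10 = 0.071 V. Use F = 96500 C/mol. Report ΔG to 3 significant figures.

With Cr³⁺/Cr²⁺ reduced at the cathode, E°cell = −0.414 − (−0.553) = +0.139 V and n = 3.
The reaction quotient is ([Cr²⁺(aq)]^3·[Ga³⁺(aq)]) / [Cr³⁺(aq)]^3 = 0.417; by Nernst, E = +0.139 − (0.071/3)(−0.380) = +0.1480 V.
Finally ΔG = −nFE = −(3)(96500 C/mol)(+0.1480 V) = −42.8 kJ/mol.

−42.8 kJ/mol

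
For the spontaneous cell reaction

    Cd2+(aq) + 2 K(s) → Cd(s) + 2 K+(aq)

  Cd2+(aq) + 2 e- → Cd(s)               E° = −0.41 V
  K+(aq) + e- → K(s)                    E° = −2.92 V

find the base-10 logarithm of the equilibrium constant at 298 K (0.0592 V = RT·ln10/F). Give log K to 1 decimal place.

The Cd²⁺/Cd couple is reduced (cathode); E°cell = −0.41 − (−2.92) = +2.51 V with n = 2.
At equilibrium E = 0, so log K = nE°cell / 0.0592 = (2)(+2.51) / 0.0592 = 84.8.

log K = 84.8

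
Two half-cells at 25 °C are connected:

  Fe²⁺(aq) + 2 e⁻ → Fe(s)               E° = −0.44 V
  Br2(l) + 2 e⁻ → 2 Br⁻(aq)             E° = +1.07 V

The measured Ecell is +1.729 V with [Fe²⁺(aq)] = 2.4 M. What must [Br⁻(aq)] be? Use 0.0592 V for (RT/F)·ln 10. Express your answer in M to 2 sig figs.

0.00013 M

The Br₂/Br⁻ couple has the larger reduction potential, so it is the cathode: E°cell = +1.07 − (−0.44) = +1.51 V and n = 2.
Since E = E° − (0.0592/n)·log Q, log Q = n(E° − E)/0.0592 = −7.399.
The balanced reaction is Br2(l) + Fe(s) → 2 Br⁻(aq) + Fe²⁺(aq), so Q = [Br⁻(aq)]^2·[Fe²⁺(aq)].
Solving for the unknown gives log [Br⁻(aq)] = −3.890, so [Br⁻(aq)] ≈ 0.00013 M.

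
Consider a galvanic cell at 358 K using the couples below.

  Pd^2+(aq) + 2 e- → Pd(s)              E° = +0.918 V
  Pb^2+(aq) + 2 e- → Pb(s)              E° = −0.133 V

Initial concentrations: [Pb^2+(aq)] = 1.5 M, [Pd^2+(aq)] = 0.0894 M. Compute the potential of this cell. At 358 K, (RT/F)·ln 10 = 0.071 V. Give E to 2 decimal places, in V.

+1.01 V

Pd²⁺/Pd is reduced (cathode, E° = +0.918 V) and Pb²⁺/Pb is oxidized (anode).
E°cell = +0.918 − (−0.133) = +1.051 V, with n = 2 electrons transferred.
The balanced reaction is Pd^2+(aq) + Pb(s) → Pd(s) + Pb^2+(aq), so Q = [Pb^2+(aq)] / [Pd^2+(aq)] = 16.8 and log Q = 1.225.
Applying E = E° − (RT ln10/nF)·log Q gives +1.051 − (0.071/2)(1.225) = +1.01 V.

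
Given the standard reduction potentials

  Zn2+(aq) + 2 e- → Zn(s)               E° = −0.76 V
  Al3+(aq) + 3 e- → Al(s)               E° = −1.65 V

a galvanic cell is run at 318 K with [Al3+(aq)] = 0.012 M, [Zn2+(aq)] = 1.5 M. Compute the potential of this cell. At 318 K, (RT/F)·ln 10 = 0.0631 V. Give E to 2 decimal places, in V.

The Zn²⁺/Zn couple has the more positive E°, so it is the cathode; Al³⁺/Al is the anode.
The standard potential is −0.76 − (−1.65) = +0.89 V and the balanced reaction transfers n = 6 electrons.
The balanced reaction is 3 Zn2+(aq) + 2 Al(s) → 3 Zn(s) + 2 Al3+(aq), so Q = [Al3+(aq)]^2 / [Zn2+(aq)]^3 = 4.27×10^−5 and log Q = −4.370.
Applying E = E° − (RT ln10/nF)·log Q gives +0.89 − (0.0631/6)(−4.370) = +0.94 V.

+0.94 V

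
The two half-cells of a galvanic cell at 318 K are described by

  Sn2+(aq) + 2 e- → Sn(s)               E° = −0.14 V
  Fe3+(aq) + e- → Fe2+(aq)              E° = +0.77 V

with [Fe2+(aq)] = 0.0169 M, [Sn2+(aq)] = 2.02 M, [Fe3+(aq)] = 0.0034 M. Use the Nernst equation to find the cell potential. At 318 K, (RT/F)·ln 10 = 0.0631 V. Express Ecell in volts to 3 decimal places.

+0.856 V

Since E°(Fe³⁺/Fe²⁺) > E°(Sn²⁺/Sn), Fe³⁺/Fe²⁺ serves as the cathode.
E°cell = E°cat − E°an = +0.77 − (−0.14) = +0.91 V; n = 2.
Balancing gives 2 Fe3+(aq) + Sn(s) → 2 Fe2+(aq) + Sn2+(aq); hence Q = ([Fe2+(aq)]^2·[Sn2+(aq)]) / [Fe3+(aq)]^2 = 49.9 (log Q = 1.698).
Applying E = E° − (RT ln10/nF)·log Q gives +0.91 − (0.0631/2)(1.698) = +0.856 V.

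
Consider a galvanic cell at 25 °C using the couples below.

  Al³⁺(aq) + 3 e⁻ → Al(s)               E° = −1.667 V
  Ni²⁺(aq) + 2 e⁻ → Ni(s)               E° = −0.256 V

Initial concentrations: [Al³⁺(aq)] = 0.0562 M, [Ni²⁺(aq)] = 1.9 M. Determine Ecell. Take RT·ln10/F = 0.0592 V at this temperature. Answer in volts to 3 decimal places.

+1.444 V

The Ni²⁺/Ni couple has the more positive E°, so it is the cathode; Al³⁺/Al is the anode.
E°cell = −0.256 − (−1.667) = +1.411 V, with n = 6 electrons transferred.
For the overall reaction 3 Ni²⁺(aq) + 2 Al(s) → 3 Ni(s) + 2 Al³⁺(aq), Q = [Al³⁺(aq)]^2 / [Ni²⁺(aq)]^3 = 0.00046, giving log Q = −3.337.
E = E° − (0.0592/n)·log Q = +1.411 − (0.0592/6)(−3.337) = +1.444 V.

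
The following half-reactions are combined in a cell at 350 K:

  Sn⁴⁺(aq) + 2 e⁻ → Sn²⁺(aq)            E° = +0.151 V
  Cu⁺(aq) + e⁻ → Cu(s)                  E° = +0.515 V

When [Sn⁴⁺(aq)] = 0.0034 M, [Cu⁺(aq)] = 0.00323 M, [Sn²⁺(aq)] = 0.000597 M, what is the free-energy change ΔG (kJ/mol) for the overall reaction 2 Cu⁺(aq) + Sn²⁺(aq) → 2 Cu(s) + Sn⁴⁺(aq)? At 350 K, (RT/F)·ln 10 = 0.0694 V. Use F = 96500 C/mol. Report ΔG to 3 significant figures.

With Cu⁺/Cu reduced at the cathode, E°cell = +0.515 − (+0.151) = +0.364 V and n = 2.
The reaction quotient is [Sn⁴⁺(aq)] / ([Cu⁺(aq)]^2·[Sn²⁺(aq)]) = 5.46×10^5; by Nernst, E = +0.364 − (0.0694/2)(5.737) = +0.1649 V.
ΔG = −nFE = −(2)(96500)(+0.1649) J/mol = −31.8 kJ/mol.

−31.8 kJ/mol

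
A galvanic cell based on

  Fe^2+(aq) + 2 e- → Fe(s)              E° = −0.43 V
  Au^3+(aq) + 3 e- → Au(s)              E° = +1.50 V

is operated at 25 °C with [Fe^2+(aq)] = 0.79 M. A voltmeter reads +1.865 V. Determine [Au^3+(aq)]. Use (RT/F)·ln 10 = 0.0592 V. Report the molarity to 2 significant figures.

The Au³⁺/Au couple has the larger reduction potential, so it is the cathode: E°cell = +1.50 − (−0.43) = +1.93 V and n = 6.
Since E = E° − (0.0592/n)·log Q, log Q = n(E° − E)/0.0592 = 6.588.
Balancing electrons gives 2 Au^3+(aq) + 3 Fe(s) → 2 Au(s) + 3 Fe^2+(aq); thus Q = [Fe^2+(aq)]^3 / [Au^3+(aq)]^2.
Substituting the known concentrations and solving, log [Au^3+(aq)] = −3.448 and [Au^3+(aq)] = 0.00036 M.

0.00036 M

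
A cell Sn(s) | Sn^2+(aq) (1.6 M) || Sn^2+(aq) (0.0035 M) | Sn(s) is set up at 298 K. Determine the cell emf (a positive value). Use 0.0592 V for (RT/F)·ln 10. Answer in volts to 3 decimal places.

0.079 V

For a concentration cell E°cell = 0, since both electrodes use the same couple.
The compartment with the higher Sn^2+(aq) concentration (1.6 M) acts as the cathode; ions are reduced there and produced at the dilute (0.0035 M) anode.
With n = 2, Ecell = −(0.0592/2)·log([dilute]/[conc]) = −(0.0592/2)·log(0.0035/1.6) = +0.079 V.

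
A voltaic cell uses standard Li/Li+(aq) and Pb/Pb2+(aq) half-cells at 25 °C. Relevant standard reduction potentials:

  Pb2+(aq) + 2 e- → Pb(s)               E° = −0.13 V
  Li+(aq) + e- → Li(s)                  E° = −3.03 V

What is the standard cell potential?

+2.90 V

The Pb²⁺/Pb couple has the higher E°, so Pb ion is reduced (cathode) and Li is oxidized (anode).
E°cell = E°(cathode) − E°(anode) = −0.13 − (−3.03) = +2.90 V.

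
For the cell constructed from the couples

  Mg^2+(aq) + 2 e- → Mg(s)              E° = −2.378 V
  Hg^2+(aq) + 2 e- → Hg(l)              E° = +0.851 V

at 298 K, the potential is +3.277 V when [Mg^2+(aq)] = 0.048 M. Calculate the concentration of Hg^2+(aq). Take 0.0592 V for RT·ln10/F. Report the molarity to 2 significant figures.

Hg²⁺/Hg is the cathode (higher E°); E°cell = +0.851 − (−2.378) = +3.229 V with n = 2.
Rearranging E = E° − (0.0592/n)·log Q gives log Q = 2(+3.229 − (+3.277))/0.0592 = −1.622.
Balancing electrons gives Hg^2+(aq) + Mg(s) → Hg(l) + Mg^2+(aq); thus Q = [Mg^2+(aq)] / [Hg^2+(aq)].
Isolating [Hg^2+(aq)] in Q = 10^{−1.622} yields log [Hg^2+(aq)] = 0.303, i.e. 2.0 M.

2.0 M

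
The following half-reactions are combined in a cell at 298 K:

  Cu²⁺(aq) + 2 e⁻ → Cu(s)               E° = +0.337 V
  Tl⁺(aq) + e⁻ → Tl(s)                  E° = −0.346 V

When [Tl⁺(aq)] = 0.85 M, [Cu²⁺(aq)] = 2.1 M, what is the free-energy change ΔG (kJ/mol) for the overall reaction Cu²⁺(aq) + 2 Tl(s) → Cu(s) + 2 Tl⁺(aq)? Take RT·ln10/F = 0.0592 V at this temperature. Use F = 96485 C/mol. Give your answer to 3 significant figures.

E°cell = +0.337 − (−0.346) = +0.683 V; the balanced reaction transfers n = 2 electrons.
Q = [Tl⁺(aq)]^2 / [Cu²⁺(aq)] = 0.344, so log Q = −0.463 and E = +0.683 − (0.0592/2)(−0.463) = +0.6967 V.
Then ΔG = −nFE = −2 × 96485 × +0.6967 J/mol = −134 kJ/mol.

−134 kJ/mol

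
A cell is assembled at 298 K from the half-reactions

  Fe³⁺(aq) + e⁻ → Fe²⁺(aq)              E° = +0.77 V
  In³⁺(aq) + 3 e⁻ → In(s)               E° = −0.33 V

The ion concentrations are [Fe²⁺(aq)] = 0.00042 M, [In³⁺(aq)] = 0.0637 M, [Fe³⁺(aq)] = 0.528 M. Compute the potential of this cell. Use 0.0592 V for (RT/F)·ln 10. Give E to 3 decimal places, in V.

+1.307 V

The Fe³⁺/Fe²⁺ couple has the more positive E°, so it is the cathode; In³⁺/In is the anode.
E°cell = +0.77 − (−0.33) = +1.10 V, with n = 3 electrons transferred.
Balancing gives 3 Fe³⁺(aq) + In(s) → 3 Fe²⁺(aq) + In³⁺(aq); hence Q = ([Fe²⁺(aq)]^3·[In³⁺(aq)]) / [Fe³⁺(aq)]^3 = 3.21×10^−11 (log Q = −10.494).
By the Nernst equation, E = +1.10 − (0.0592/3)·(−10.494) = +1.307 V.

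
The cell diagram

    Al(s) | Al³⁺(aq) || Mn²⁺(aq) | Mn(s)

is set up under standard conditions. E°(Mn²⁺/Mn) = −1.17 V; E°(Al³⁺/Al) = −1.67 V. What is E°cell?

+0.50 V

By convention the left-hand electrode in cell notation is the anode (oxidation) and the right-hand electrode is the cathode (reduction).
E°cell = E°(right) − E°(left) = −1.17 − (−1.67) = +0.50 V.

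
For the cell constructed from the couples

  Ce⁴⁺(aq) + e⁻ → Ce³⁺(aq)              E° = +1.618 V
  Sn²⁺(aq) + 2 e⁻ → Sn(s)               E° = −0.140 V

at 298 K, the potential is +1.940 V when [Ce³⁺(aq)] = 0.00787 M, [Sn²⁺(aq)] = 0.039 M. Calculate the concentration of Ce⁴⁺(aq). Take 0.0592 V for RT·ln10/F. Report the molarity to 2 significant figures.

Ce⁴⁺/Ce³⁺ is the cathode (higher E°); E°cell = +1.618 − (−0.140) = +1.758 V with n = 2.
Rearranging E = E° − (0.0592/n)·log Q gives log Q = 2(+1.758 − (+1.940))/0.0592 = −6.149.
Balancing electrons gives 2 Ce⁴⁺(aq) + Sn(s) → 2 Ce³⁺(aq) + Sn²⁺(aq); thus Q = ([Ce³⁺(aq)]^2·[Sn²⁺(aq)]) / [Ce⁴⁺(aq)]^2.
Isolating [Ce⁴⁺(aq)] in Q = 10^{−6.149} yields log [Ce⁴⁺(aq)] = 0.266, i.e. 1.8 M.

1.8 M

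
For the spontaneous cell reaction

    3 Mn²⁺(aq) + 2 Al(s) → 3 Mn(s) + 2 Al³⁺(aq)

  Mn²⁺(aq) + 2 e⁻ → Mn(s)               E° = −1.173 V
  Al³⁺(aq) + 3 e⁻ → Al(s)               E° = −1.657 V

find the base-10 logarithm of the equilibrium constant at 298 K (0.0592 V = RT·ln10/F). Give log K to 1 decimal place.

log K = 49.1

The Mn²⁺/Mn couple is reduced (cathode); E°cell = −1.173 − (−1.657) = +0.484 V with n = 6.
At equilibrium E = 0, so log K = nE°cell / 0.0592 = (6)(+0.484) / 0.0592 = 49.1.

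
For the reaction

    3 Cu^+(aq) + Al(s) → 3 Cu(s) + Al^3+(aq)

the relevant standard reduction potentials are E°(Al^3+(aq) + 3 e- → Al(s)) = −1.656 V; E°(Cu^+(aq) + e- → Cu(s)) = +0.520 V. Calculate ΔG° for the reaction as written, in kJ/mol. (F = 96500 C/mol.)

In the reaction as written Cu^+(aq) is reduced, so the Cu⁺/Cu couple is the cathode and Al³⁺/Al is the anode.
E°cell = +0.520 − (−1.656) = +2.176 V; balancing electrons gives n = 3.
ΔG° = −nFE°cell = −(3)(96500)(+2.176) J/mol = −630 kJ/mol.

−630 kJ/mol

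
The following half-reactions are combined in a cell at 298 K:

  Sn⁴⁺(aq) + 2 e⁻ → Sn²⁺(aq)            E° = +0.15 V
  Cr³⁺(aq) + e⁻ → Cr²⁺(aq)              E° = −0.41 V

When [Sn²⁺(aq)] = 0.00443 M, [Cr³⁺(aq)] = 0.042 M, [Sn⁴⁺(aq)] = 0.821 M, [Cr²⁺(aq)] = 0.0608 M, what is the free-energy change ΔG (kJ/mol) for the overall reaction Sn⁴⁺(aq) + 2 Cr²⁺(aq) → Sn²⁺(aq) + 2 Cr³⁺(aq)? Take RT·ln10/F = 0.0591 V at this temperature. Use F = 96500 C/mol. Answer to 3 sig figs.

−123 kJ/mol

The standard cell potential is +0.15 − (−0.41) = +0.56 V, with n = 2 electrons in the balanced equation.
Here Q = ([Sn²⁺(aq)]·[Cr³⁺(aq)]^2) / ([Sn⁴⁺(aq)]·[Cr²⁺(aq)]^2) = 0.00257 (log Q = −2.589), giving E = +0.56 − (0.0591/2)·(−2.589) = +0.6365 V.
ΔG = −nFE = −(2)(96500)(+0.6365) J/mol = −123 kJ/mol.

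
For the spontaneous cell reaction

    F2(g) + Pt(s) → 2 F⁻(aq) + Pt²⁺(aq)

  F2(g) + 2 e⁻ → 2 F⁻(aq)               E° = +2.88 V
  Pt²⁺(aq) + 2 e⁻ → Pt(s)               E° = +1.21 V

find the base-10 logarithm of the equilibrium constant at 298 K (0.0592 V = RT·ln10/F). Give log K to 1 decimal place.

The F₂/F⁻ couple is reduced (cathode); E°cell = +2.88 − (+1.21) = +1.67 V with n = 2.
At equilibrium E = 0, so log K = nE°cell / 0.0592 = (2)(+1.67) / 0.0592 = 56.4.

log K = 56.4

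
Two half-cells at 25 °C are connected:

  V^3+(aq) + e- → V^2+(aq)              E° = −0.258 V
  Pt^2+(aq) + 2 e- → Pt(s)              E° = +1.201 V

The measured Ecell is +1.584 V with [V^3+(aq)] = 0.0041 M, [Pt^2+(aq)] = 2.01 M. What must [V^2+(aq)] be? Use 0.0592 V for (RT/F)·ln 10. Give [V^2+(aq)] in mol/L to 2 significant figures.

The Pt²⁺/Pt couple has the larger reduction potential, so it is the cathode: E°cell = +1.201 − (−0.258) = +1.459 V and n = 2.
Rearranging E = E° − (0.0592/n)·log Q gives log Q = 2(+1.459 − (+1.584))/0.0592 = −4.223.
Balancing electrons gives Pt^2+(aq) + 2 V^2+(aq) → Pt(s) + 2 V^3+(aq); thus Q = [V^3+(aq)]^2 / ([Pt^2+(aq)]·[V^2+(aq)]^2).
Substituting the known concentrations and solving, log [V^2+(aq)] = −0.427 and [V^2+(aq)] = 0.37 M.

0.37 M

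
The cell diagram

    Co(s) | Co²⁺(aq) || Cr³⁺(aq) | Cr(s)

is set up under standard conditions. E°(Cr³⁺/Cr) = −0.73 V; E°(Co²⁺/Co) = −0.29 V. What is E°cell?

−0.44 V

By convention the left-hand electrode in cell notation is the anode (oxidation) and the right-hand electrode is the cathode (reduction).
E°cell = E°(right) − E°(left) = −0.73 − (−0.29) = −0.44 V.
The negative sign shows that, as written, the cell would require an external voltage to drive the reaction.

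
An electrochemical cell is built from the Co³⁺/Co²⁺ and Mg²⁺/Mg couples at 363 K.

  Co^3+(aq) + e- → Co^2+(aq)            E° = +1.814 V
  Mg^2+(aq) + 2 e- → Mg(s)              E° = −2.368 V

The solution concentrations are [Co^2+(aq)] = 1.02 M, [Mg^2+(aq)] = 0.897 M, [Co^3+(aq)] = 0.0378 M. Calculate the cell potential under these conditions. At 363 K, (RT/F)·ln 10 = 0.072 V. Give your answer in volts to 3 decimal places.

+4.081 V

The Co³⁺/Co²⁺ couple has the more positive E°, so it is the cathode; Mg²⁺/Mg is the anode.
E°cell = +1.814 − (−2.368) = +4.182 V, with n = 2 electrons transferred.
Balancing gives 2 Co^3+(aq) + Mg(s) → 2 Co^2+(aq) + Mg^2+(aq); hence Q = ([Co^2+(aq)]^2·[Mg^2+(aq)]) / [Co^3+(aq)]^2 = 653 (log Q = 2.815).
E = E° − (0.072/n)·log Q = +4.182 − (0.072/2)(2.815) = +4.081 V.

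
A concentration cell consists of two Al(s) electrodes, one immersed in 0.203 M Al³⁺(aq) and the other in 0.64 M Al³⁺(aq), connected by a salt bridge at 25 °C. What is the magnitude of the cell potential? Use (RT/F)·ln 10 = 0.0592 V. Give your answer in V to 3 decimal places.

For a concentration cell E°cell = 0, since both electrodes use the same couple.
The compartment with the higher Al³⁺(aq) concentration (0.64 M) acts as the cathode; ions are reduced there and produced at the dilute (0.203 M) anode.
With n = 3, Ecell = −(0.0592/3)·log([dilute]/[conc]) = −(0.0592/3)·log(0.203/0.64) = +0.010 V.

0.010 V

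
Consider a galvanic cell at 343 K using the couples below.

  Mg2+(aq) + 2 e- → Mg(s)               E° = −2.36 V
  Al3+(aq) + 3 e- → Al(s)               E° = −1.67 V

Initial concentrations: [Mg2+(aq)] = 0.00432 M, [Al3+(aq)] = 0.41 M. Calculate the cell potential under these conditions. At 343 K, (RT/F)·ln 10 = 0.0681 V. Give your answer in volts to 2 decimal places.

+0.76 V

Al³⁺/Al is reduced (cathode, E° = −1.67 V) and Mg²⁺/Mg is oxidized (anode).
The standard potential is −1.67 − (−2.36) = +0.69 V and the balanced reaction transfers n = 6 electrons.
Balancing gives 2 Al3+(aq) + 3 Mg(s) → 2 Al(s) + 3 Mg2+(aq); hence Q = [Mg2+(aq)]^3 / [Al3+(aq)]^2 = 4.8×10^−7 (log Q = −6.319).
By the Nernst equation, E = +0.69 − (0.0681/6)·(−6.319) = +0.76 V.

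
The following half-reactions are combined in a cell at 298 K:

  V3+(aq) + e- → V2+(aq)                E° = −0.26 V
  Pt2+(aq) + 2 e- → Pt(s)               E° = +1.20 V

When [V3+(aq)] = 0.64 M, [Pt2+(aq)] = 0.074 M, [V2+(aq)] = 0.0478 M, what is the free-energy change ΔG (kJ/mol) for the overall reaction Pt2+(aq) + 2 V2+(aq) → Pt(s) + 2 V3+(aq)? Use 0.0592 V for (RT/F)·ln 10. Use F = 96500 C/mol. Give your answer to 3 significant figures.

The standard cell potential is +1.20 − (−0.26) = +1.46 V, with n = 2 electrons in the balanced equation.
Q = [V3+(aq)]^2 / ([Pt2+(aq)]·[V2+(aq)]^2) = 2.42×10^3, so log Q = 3.384 and E = +1.46 − (0.0592/2)(3.384) = +1.3598 V.
Then ΔG = −nFE = −2 × 96500 × +1.3598 J/mol = −262 kJ/mol.

−262 kJ/mol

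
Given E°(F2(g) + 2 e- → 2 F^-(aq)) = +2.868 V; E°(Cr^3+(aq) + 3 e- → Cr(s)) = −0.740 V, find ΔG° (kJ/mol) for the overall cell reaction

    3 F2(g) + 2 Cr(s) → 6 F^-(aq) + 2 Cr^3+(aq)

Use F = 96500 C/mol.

−2089 kJ/mol

In the reaction as written F2(g) is reduced, so the F₂/F⁻ couple is the cathode and Cr³⁺/Cr is the anode.
E°cell = +2.868 − (−0.740) = +3.608 V; balancing electrons gives n = 6.
ΔG° = −nFE°cell = −(6)(96500)(+3.608) J/mol = −2089 kJ/mol.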